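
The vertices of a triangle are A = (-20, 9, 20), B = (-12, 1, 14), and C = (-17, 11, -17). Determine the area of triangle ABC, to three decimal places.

AB = (8, -8, -6),  AC = (3, 2, -37)
i: (-8)·(-37) - (-6)·2 = 296 - (-12) = 308
j: (-6)·3 - 8·(-37) = -18 - (-296) = 278
k: 8·2 - (-8)·3 = 16 - (-24) = 40
AB × AC = (308, 278, 40)
|AB × AC| = √173748 ≈ 416.8309
area = ½ · 416.8309 ≈ 208.415

208.415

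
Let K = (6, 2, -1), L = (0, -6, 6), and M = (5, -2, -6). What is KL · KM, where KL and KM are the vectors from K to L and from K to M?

3

KL = L − K = (-6, -8, 7)
KM = M − K = (-1, -4, -5)
KL · KM = (-6)·(-1) + (-8)·(-4) + 7·(-5) = 6 + 32 - 35 = 3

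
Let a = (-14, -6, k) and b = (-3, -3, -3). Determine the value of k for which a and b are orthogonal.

a · b = (-14)·(-3) + (-6)·(-3) + k·(-3) = 60 - 3k
Set equal to 0: -3k = -60, so k = 20.

20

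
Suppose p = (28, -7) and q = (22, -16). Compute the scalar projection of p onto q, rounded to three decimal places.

26.762

p · q = 28·22 + (-7)·(-16) = 616 + 112 = 728
|q| = √(484 + 256) = √740 ≈ 27.2029
comp_q p = 728 / √740 ≈ 26.762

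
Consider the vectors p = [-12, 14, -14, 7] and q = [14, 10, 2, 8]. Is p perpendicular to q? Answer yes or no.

p · q = (-12)·14 + 14·10 + (-14)·2 + 7·8 = -168 + 140 - 28 + 56 = 0
Zero, so the vectors are orthogonal.

yes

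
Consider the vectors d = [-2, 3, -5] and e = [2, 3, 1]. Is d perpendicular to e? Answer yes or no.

d · e = (-2)·2 + 3·3 + (-5)·1 = -4 + 9 - 5 = 0
Zero, so the vectors are orthogonal.

yes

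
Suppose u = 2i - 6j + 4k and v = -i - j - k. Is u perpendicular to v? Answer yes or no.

u · v = 2·(-1) + (-6)·(-1) + 4·(-1) = -2 + 6 - 4 = 0
Zero, so the vectors are orthogonal.

yes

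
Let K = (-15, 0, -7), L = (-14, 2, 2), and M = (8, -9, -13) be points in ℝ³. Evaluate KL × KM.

KL = (1, 2, 9)
KM = (23, -9, -6)
i: 2·(-6) - 9·(-9) = -12 - (-81) = 69
j: 9·23 - 1·(-6) = 207 - (-6) = 213
k: 1·(-9) - 2·23 = -9 - 46 = -55
KL × KM = (69, 213, -55)

(69, 213, -55)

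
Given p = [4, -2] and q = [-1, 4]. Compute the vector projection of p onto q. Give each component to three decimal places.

(0.706, -2.824)

p · q = 4·(-1) + (-2)·4 = -4 - 8 = -12
|q|² = 1 + 16 = 17
proj_q p = (-12/17) · (-1, 4) ≈ (0.706, -2.824)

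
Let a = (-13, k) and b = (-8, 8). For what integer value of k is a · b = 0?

-13

a · b = (-13)·(-8) + k·8 = 104 + 8k
Set equal to 0: 8k = -104, so k = -13.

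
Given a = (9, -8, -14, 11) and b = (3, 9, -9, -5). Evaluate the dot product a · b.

26

a · b = 9·3 + (-8)·9 + (-14)·(-9) + 11·(-5) = 27 - 72 + 126 - 55 = 26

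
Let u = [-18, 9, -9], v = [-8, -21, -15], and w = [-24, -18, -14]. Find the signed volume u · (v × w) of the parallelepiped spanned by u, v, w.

5040

v × w:
i: (-21)·(-14) - (-15)·(-18) = 294 - 270 = 24
j: (-15)·(-24) - (-8)·(-14) = 360 - 112 = 248
k: (-8)·(-18) - (-21)·(-24) = 144 - 504 = -360
v × w = (24, 248, -360)
u · (v × w) = (-18)·24 + 9·248 + (-9)·(-360) = -432 + 2232 + 3240 = 5040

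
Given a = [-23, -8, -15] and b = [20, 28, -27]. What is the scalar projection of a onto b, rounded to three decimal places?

a · b = (-23)·20 + (-8)·28 + (-15)·(-27) = -460 - 224 + 405 = -279
|b| = √(400 + 784 + 729) = √1913 ≈ 43.7379
comp_b a = -279 / √1913 ≈ -6.379

-6.379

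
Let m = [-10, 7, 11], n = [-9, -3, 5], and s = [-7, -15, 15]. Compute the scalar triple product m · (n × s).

n × s:
i: (-3)·15 - 5·(-15) = -45 - (-75) = 30
j: 5·(-7) - (-9)·15 = -35 - (-135) = 100
k: (-9)·(-15) - (-3)·(-7) = 135 - 21 = 114
n × s = (30, 100, 114)
m · (n × s) = (-10)·30 + 7·100 + 11·114 = -300 + 700 + 1254 = 1654

1654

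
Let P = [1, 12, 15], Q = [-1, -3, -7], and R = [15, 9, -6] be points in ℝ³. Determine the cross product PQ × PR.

(249, -350, 216)

PQ = (-2, -15, -22)
PR = (14, -3, -21)
i: (-15)·(-21) - (-22)·(-3) = 315 - 66 = 249
j: (-22)·14 - (-2)·(-21) = -308 - 42 = -350
k: (-2)·(-3) - (-15)·14 = 6 - (-210) = 216
PQ × PR = (249, -350, 216)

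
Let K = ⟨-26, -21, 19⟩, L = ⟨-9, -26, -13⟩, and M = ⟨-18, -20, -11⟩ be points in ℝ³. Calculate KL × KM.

(182, 254, 57)

KL = (17, -5, -32)
KM = (8, 1, -30)
i: (-5)·(-30) - (-32)·1 = 150 - (-32) = 182
j: (-32)·8 - 17·(-30) = -256 - (-510) = 254
k: 17·1 - (-5)·8 = 17 - (-40) = 57
KL × KM = (182, 254, 57)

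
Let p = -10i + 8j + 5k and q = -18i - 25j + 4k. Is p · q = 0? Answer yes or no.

yes

p · q = (-10)·(-18) + 8·(-25) + 5·4 = 180 - 200 + 20 = 0
Zero, so the vectors are orthogonal.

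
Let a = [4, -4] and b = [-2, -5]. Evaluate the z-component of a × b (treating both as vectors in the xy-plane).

4·(-5) - (-4)·(-2) = -20 - 8 = -28

-28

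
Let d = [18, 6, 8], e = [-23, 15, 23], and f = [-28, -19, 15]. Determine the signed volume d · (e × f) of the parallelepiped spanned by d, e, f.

16978

e × f:
i: 15·15 - 23·(-19) = 225 - (-437) = 662
j: 23·(-28) - (-23)·15 = -644 - (-345) = -299
k: (-23)·(-19) - 15·(-28) = 437 - (-420) = 857
e × f = (662, -299, 857)
d · (e × f) = 18·662 + 6·(-299) + 8·857 = 11916 - 1794 + 6856 = 16978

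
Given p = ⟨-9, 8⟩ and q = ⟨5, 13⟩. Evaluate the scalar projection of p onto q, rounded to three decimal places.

p · q = (-9)·5 + 8·13 = -45 + 104 = 59
|q| = √(25 + 169) = √194 ≈ 13.9284
comp_q p = 59 / √194 ≈ 4.236

4.236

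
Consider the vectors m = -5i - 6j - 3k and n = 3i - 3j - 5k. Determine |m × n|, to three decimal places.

i: (-6)·(-5) - (-3)·(-3) = 30 - 9 = 21
j: (-3)·3 - (-5)·(-5) = -9 - 25 = -34
k: (-5)·(-3) - (-6)·3 = 15 - (-18) = 33
m × n = (21, -34, 33)
|m × n| = √(21² + (-34)² + 33²) = √2686 ≈ 51.8266

51.827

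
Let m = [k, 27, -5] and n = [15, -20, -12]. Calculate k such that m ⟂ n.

32

m · n = k·15 + 27·(-20) + (-5)·(-12) = -480 + 15k
Set equal to 0: 15k = 480, so k = 32.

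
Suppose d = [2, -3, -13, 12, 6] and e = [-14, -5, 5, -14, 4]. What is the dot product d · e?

-222

d · e = 2·(-14) + (-3)·(-5) + (-13)·5 + 12·(-14) + 6·4 = -28 + 15 - 65 - 168 + 24 = -222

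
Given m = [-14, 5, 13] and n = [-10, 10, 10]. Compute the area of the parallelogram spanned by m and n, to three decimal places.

i: 5·10 - 13·10 = 50 - 130 = -80
j: 13·(-10) - (-14)·10 = -130 - (-140) = 10
k: (-14)·10 - 5·(-10) = -140 - (-50) = -90
m × n = (-80, 10, -90)
|m × n| = √((-80)² + 10² + (-90)²) = √14600 ≈ 120.8305

120.830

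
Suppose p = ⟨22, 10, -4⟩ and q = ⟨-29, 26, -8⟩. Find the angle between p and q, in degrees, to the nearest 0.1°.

p · q = 22·(-29) + 10·26 + (-4)·(-8) = -638 + 260 + 32 = -346
|p|² = 484 + 100 + 16 = 600,  |p| = √600 ≈ 24.494897
|q|² = 841 + 676 + 64 = 1581,  |q| = √1581 ≈ 39.761791
cos θ = -346 / (24.494897 · 39.761791) ≈ -0.35525
θ = arccos(-0.35525) ≈ 110.8°

110.8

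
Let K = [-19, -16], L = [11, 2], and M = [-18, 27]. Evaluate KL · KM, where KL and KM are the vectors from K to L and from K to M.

804

KL = L − K = (30, 18)
KM = M − K = (1, 43)
KL · KM = 30·1 + 18·43 = 30 + 774 = 804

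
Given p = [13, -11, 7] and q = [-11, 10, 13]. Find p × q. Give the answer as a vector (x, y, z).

i: (-11)·13 - 7·10 = -143 - 70 = -213
j: 7·(-11) - 13·13 = -77 - 169 = -246
k: 13·10 - (-11)·(-11) = 130 - 121 = 9
p × q = (-213, -246, 9)

(-213, -246, 9)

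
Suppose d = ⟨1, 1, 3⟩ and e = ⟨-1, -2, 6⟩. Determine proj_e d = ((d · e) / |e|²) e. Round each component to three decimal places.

d · e = 1·(-1) + 1·(-2) + 3·6 = -1 - 2 + 18 = 15
|e|² = 1 + 4 + 36 = 41
proj_e d = (15/41) · (-1, -2, 6) ≈ (-0.366, -0.732, 2.195)

(-0.366, -0.732, 2.195)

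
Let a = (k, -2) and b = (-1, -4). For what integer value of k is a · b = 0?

8

a · b = k·(-1) + (-2)·(-4) = 8 - 1k
Set equal to 0: -1k = -8, so k = 8.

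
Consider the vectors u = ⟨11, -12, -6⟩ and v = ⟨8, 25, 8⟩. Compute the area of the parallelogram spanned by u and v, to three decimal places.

i: (-12)·8 - (-6)·25 = -96 - (-150) = 54
j: (-6)·8 - 11·8 = -48 - 88 = -136
k: 11·25 - (-12)·8 = 275 - (-96) = 371
u × v = (54, -136, 371)
|u × v| = √(54² + (-136)² + 371²) = √159053 ≈ 398.8145

398.814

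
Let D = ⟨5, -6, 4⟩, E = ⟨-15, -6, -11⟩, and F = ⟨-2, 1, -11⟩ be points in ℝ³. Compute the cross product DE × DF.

DE = (-20, 0, -15)
DF = (-7, 7, -15)
i: 0·(-15) - (-15)·7 = 0 - (-105) = 105
j: (-15)·(-7) - (-20)·(-15) = 105 - 300 = -195
k: (-20)·7 - 0·(-7) = -140 - 0 = -140
DE × DF = (105, -195, -140)

(105, -195, -140)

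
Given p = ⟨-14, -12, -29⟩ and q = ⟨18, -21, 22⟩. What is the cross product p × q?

(-873, -214, 510)

i: (-12)·22 - (-29)·(-21) = -264 - 609 = -873
j: (-29)·18 - (-14)·22 = -522 - (-308) = -214
k: (-14)·(-21) - (-12)·18 = 294 - (-216) = 510
p × q = (-873, -214, 510)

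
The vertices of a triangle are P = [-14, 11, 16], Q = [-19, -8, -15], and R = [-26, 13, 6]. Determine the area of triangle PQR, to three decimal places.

PQ = (-5, -19, -31),  PR = (-12, 2, -10)
i: (-19)·(-10) - (-31)·2 = 190 - (-62) = 252
j: (-31)·(-12) - (-5)·(-10) = 372 - 50 = 322
k: (-5)·2 - (-19)·(-12) = -10 - 228 = -238
PQ × PR = (252, 322, -238)
|PQ × PR| = √223832 ≈ 473.1089
area = ½ · 473.1089 ≈ 236.554

236.554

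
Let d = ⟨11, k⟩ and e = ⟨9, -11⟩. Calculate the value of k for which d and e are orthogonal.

9

d · e = 11·9 + k·(-11) = 99 - 11k
Set equal to 0: -11k = -99, so k = 9.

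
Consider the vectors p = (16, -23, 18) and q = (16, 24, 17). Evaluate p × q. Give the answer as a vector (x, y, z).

(-823, 16, 752)

i: (-23)·17 - 18·24 = -391 - 432 = -823
j: 18·16 - 16·17 = 288 - 272 = 16
k: 16·24 - (-23)·16 = 384 - (-368) = 752
p × q = (-823, 16, 752)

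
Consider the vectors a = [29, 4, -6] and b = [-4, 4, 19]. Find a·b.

-214

a · b = 29·(-4) + 4·4 + (-6)·19 = -116 + 16 - 114 = -214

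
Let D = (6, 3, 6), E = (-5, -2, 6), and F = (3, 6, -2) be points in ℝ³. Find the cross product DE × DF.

(40, -88, -48)

DE = (-11, -5, 0)
DF = (-3, 3, -8)
i: (-5)·(-8) - 0·3 = 40 - 0 = 40
j: 0·(-3) - (-11)·(-8) = 0 - 88 = -88
k: (-11)·3 - (-5)·(-3) = -33 - 15 = -48
DE × DF = (40, -88, -48)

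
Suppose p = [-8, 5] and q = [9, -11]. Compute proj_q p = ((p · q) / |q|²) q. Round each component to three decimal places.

p · q = (-8)·9 + 5·(-11) = -72 - 55 = -127
|q|² = 81 + 121 = 202
proj_q p = (-127/202) · (9, -11) ≈ (-5.658, 6.916)

(-5.658, 6.916)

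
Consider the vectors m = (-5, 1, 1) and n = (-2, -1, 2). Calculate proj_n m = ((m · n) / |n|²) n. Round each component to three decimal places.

(-2.444, -1.222, 2.444)

m · n = (-5)·(-2) + 1·(-1) + 1·2 = 10 - 1 + 2 = 11
|n|² = 4 + 1 + 4 = 9
proj_n m = (11/9) · (-2, -1, 2) ≈ (-2.444, -1.222, 2.444)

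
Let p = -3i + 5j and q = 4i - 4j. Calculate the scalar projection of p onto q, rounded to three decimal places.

-5.657

p · q = (-3)·4 + 5·(-4) = -12 - 20 = -32
|q| = √(16 + 16) = √32 ≈ 5.6569
comp_q p = -32 / √32 ≈ -5.657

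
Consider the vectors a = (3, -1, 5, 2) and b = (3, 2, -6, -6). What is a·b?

-35

a · b = 3·3 + (-1)·2 + 5·(-6) + 2·(-6) = 9 - 2 - 30 - 12 = -35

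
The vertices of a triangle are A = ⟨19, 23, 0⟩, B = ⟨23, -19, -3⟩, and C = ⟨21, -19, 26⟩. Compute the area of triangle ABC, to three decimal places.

612.919

AB = (4, -42, -3),  AC = (2, -42, 26)
i: (-42)·26 - (-3)·(-42) = -1092 - 126 = -1218
j: (-3)·2 - 4·26 = -6 - 104 = -110
k: 4·(-42) - (-42)·2 = -168 - (-84) = -84
AB × AC = (-1218, -110, -84)
|AB × AC| = √1502680 ≈ 1225.8385
area = ½ · 1225.8385 ≈ 612.919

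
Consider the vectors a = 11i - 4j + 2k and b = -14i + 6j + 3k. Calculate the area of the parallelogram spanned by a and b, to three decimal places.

i: (-4)·3 - 2·6 = -12 - 12 = -24
j: 2·(-14) - 11·3 = -28 - 33 = -61
k: 11·6 - (-4)·(-14) = 66 - 56 = 10
a × b = (-24, -61, 10)
|a × b| = √((-24)² + (-61)² + 10²) = √4397 ≈ 66.3099

66.310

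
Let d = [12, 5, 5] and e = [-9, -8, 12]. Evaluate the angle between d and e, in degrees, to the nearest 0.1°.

111.8

d · e = 12·(-9) + 5·(-8) + 5·12 = -108 - 40 + 60 = -88
|d|² = 144 + 25 + 25 = 194,  |d| = √194 ≈ 13.928388
|e|² = 81 + 64 + 144 = 289,  |e| = √289 ≈ 17.000000
cos θ = -88 / (13.928388 · 17.000000) ≈ -0.37165
θ = arccos(-0.37165) ≈ 111.8°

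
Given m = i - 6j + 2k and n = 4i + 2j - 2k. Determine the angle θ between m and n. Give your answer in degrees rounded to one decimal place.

m · n = 1·4 + (-6)·2 + 2·(-2) = 4 - 12 - 4 = -12
|m|² = 1 + 36 + 4 = 41,  |m| = √41 ≈ 6.403124
|n|² = 16 + 4 + 4 = 24,  |n| = √24 ≈ 4.898979
cos θ = -12 / (6.403124 · 4.898979) ≈ -0.38255
θ = arccos(-0.38255) ≈ 112.5°

112.5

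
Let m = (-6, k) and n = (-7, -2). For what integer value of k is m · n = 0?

21

m · n = (-6)·(-7) + k·(-2) = 42 - 2k
Set equal to 0: -2k = -42, so k = 21.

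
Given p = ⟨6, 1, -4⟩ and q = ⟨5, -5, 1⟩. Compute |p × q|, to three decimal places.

i: 1·1 - (-4)·(-5) = 1 - 20 = -19
j: (-4)·5 - 6·1 = -20 - 6 = -26
k: 6·(-5) - 1·5 = -30 - 5 = -35
p × q = (-19, -26, -35)
|p × q| = √((-19)² + (-26)² + (-35)²) = √2262 ≈ 47.5605

47.560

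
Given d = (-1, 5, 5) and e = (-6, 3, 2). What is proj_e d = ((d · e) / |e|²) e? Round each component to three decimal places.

(-3.796, 1.898, 1.265)

d · e = (-1)·(-6) + 5·3 + 5·2 = 6 + 15 + 10 = 31
|e|² = 36 + 9 + 4 = 49
proj_e d = (31/49) · (-6, 3, 2) ≈ (-3.796, 1.898, 1.265)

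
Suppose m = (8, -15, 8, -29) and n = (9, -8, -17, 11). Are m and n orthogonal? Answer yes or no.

m · n = 8·9 + (-15)·(-8) + 8·(-17) + (-29)·11 = 72 + 120 - 136 - 319 = -263
Nonzero, so the vectors are not orthogonal.

no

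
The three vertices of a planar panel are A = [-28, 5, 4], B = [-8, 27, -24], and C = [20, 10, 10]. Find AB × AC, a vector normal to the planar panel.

AB = (20, 22, -28)
AC = (48, 5, 6)
i: 22·6 - (-28)·5 = 132 - (-140) = 272
j: (-28)·48 - 20·6 = -1344 - 120 = -1464
k: 20·5 - 22·48 = 100 - 1056 = -956
AB × AC = (272, -1464, -956)

(272, -1464, -956)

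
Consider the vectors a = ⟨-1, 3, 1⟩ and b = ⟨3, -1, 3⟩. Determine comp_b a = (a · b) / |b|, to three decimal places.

-0.688

a · b = (-1)·3 + 3·(-1) + 1·3 = -3 - 3 + 3 = -3
|b| = √(9 + 1 + 9) = √19 ≈ 4.3589
comp_b a = -3 / √19 ≈ -0.688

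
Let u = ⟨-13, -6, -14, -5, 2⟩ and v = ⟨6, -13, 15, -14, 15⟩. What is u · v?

-110

u · v = (-13)·6 + (-6)·(-13) + (-14)·15 + (-5)·(-14) + 2·15 = -78 + 78 - 210 + 70 + 30 = -110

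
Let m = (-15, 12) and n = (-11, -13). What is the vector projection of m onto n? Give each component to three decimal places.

(-0.341, -0.403)

m · n = (-15)·(-11) + 12·(-13) = 165 - 156 = 9
|n|² = 121 + 169 = 290
proj_n m = (9/290) · (-11, -13) ≈ (-0.341, -0.403)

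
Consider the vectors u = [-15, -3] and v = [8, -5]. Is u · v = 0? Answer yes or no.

u · v = (-15)·8 + (-3)·(-5) = -120 + 15 = -105
Nonzero, so the vectors are not orthogonal.

no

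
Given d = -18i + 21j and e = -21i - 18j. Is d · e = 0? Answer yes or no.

d · e = (-18)·(-21) + 21·(-18) = 378 - 378 = 0
Zero, so the vectors are orthogonal.

yes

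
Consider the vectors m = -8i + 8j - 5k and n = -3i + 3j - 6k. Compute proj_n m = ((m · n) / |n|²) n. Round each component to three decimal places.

m · n = (-8)·(-3) + 8·3 + (-5)·(-6) = 24 + 24 + 30 = 78
|n|² = 9 + 9 + 36 = 54
proj_n m = (78/54) · (-3, 3, -6) ≈ (-4.333, 4.333, -8.667)

(-4.333, 4.333, -8.667)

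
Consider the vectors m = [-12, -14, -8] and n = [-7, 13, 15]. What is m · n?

m · n = (-12)·(-7) + (-14)·13 + (-8)·15 = 84 - 182 - 120 = -218

-218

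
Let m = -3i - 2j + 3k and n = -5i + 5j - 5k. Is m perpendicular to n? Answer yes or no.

m · n = (-3)·(-5) + (-2)·5 + 3·(-5) = 15 - 10 - 15 = -10
Nonzero, so the vectors are not orthogonal.

no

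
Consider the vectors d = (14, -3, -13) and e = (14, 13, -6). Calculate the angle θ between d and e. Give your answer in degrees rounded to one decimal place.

52.6

d · e = 14·14 + (-3)·13 + (-13)·(-6) = 196 - 39 + 78 = 235
|d|² = 196 + 9 + 169 = 374,  |d| = √374 ≈ 19.339080
|e|² = 196 + 169 + 36 = 401,  |e| = √401 ≈ 20.024984
cos θ = 235 / (19.339080 · 20.024984) ≈ 0.60682
θ = arccos(0.60682) ≈ 52.6°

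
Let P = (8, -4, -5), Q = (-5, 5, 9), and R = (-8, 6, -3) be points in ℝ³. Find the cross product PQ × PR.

(-122, -198, 14)

PQ = (-13, 9, 14)
PR = (-16, 10, 2)
i: 9·2 - 14·10 = 18 - 140 = -122
j: 14·(-16) - (-13)·2 = -224 - (-26) = -198
k: (-13)·10 - 9·(-16) = -130 - (-144) = 14
PQ × PR = (-122, -198, 14)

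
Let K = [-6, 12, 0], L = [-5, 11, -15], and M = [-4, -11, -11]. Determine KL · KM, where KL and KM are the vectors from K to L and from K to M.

190

KL = L − K = (1, -1, -15)
KM = M − K = (2, -23, -11)
KL · KM = 1·2 + (-1)·(-23) + (-15)·(-11) = 2 + 23 + 165 = 190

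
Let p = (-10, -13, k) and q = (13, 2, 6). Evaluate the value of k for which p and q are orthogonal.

26

p · q = (-10)·13 + (-13)·2 + k·6 = -156 + 6k
Set equal to 0: 6k = 156, so k = 26.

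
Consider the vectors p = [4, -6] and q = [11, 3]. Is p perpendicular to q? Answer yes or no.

no

p · q = 4·11 + (-6)·3 = 44 - 18 = 26
Nonzero, so the vectors are not orthogonal.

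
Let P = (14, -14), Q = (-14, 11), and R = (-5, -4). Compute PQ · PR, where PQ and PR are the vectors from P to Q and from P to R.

PQ = Q − P = (-28, 25)
PR = R − P = (-19, 10)
PQ · PR = (-28)·(-19) + 25·10 = 532 + 250 = 782

782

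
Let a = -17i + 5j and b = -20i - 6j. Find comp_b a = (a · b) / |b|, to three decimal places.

14.846

a · b = (-17)·(-20) + 5·(-6) = 340 - 30 = 310
|b| = √(400 + 36) = √436 ≈ 20.8806
comp_b a = 310 / √436 ≈ 14.846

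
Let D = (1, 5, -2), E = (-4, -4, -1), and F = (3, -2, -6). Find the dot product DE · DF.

49

DE = E − D = (-5, -9, 1)
DF = F − D = (2, -7, -4)
DE · DF = (-5)·2 + (-9)·(-7) + 1·(-4) = -10 + 63 - 4 = 49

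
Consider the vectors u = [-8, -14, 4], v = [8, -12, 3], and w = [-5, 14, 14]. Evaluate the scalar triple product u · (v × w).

v × w:
i: (-12)·14 - 3·14 = -168 - 42 = -210
j: 3·(-5) - 8·14 = -15 - 112 = -127
k: 8·14 - (-12)·(-5) = 112 - 60 = 52
v × w = (-210, -127, 52)
u · (v × w) = (-8)·(-210) + (-14)·(-127) + 4·52 = 1680 + 1778 + 208 = 3666

3666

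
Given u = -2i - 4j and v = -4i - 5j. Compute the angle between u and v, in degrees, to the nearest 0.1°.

u · v = (-2)·(-4) + (-4)·(-5) = 8 + 20 = 28
|u|² = 4 + 16 = 20,  |u| = √20 ≈ 4.472136
|v|² = 16 + 25 = 41,  |v| = √41 ≈ 6.403124
cos θ = 28 / (4.472136 · 6.403124) ≈ 0.97780
θ = arccos(0.97780) ≈ 12.1°

12.1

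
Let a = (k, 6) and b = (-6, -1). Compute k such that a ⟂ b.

a · b = k·(-6) + 6·(-1) = -6 - 6k
Set equal to 0: -6k = 6, so k = -1.

-1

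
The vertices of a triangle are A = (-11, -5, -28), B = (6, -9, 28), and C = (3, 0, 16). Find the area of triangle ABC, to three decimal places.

AB = (17, -4, 56),  AC = (14, 5, 44)
i: (-4)·44 - 56·5 = -176 - 280 = -456
j: 56·14 - 17·44 = 784 - 748 = 36
k: 17·5 - (-4)·14 = 85 - (-56) = 141
AB × AC = (-456, 36, 141)
|AB × AC| = √229113 ≈ 478.6575
area = ½ · 478.6575 ≈ 239.329

239.329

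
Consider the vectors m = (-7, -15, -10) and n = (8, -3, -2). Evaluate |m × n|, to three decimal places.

i: (-15)·(-2) - (-10)·(-3) = 30 - 30 = 0
j: (-10)·8 - (-7)·(-2) = -80 - 14 = -94
k: (-7)·(-3) - (-15)·8 = 21 - (-120) = 141
m × n = (0, -94, 141)
|m × n| = √(0² + (-94)² + 141²) = √28717 ≈ 169.4609

169.461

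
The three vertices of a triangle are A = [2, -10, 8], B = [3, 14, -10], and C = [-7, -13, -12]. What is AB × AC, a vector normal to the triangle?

(-534, 182, 213)

AB = (1, 24, -18)
AC = (-9, -3, -20)
i: 24·(-20) - (-18)·(-3) = -480 - 54 = -534
j: (-18)·(-9) - 1·(-20) = 162 - (-20) = 182
k: 1·(-3) - 24·(-9) = -3 - (-216) = 213
AB × AC = (-534, 182, 213)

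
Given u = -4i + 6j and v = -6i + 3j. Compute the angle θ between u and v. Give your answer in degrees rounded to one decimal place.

u · v = (-4)·(-6) + 6·3 = 24 + 18 = 42
|u|² = 16 + 36 = 52,  |u| = √52 ≈ 7.211103
|v|² = 36 + 9 = 45,  |v| = √45 ≈ 6.708204
cos θ = 42 / (7.211103 · 6.708204) ≈ 0.86824
θ = arccos(0.86824) ≈ 29.7°

29.7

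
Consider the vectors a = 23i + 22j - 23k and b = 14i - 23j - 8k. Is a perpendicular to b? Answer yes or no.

a · b = 23·14 + 22·(-23) + (-23)·(-8) = 322 - 506 + 184 = 0
Zero, so the vectors are orthogonal.

yes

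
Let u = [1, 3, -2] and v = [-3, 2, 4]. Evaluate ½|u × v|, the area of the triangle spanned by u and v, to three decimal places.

i: 3·4 - (-2)·2 = 12 - (-4) = 16
j: (-2)·(-3) - 1·4 = 6 - 4 = 2
k: 1·2 - 3·(-3) = 2 - (-9) = 11
u × v = (16, 2, 11)
|u × v| = √(16² + 2² + 11²) = √381 ≈ 19.5192
area = ½ · 19.5192 ≈ 9.760

9.760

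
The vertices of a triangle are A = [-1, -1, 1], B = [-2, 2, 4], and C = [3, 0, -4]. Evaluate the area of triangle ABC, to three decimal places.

11.640

AB = (-1, 3, 3),  AC = (4, 1, -5)
i: 3·(-5) - 3·1 = -15 - 3 = -18
j: 3·4 - (-1)·(-5) = 12 - 5 = 7
k: (-1)·1 - 3·4 = -1 - 12 = -13
AB × AC = (-18, 7, -13)
|AB × AC| = √542 ≈ 23.2809
area = ½ · 23.2809 ≈ 11.640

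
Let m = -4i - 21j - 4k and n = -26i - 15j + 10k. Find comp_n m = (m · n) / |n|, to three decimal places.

11.979

m · n = (-4)·(-26) + (-21)·(-15) + (-4)·10 = 104 + 315 - 40 = 379
|n| = √(676 + 225 + 100) = √1001 ≈ 31.6386
comp_n m = 379 / √1001 ≈ 11.979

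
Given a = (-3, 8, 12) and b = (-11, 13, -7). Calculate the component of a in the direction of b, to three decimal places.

a · b = (-3)·(-11) + 8·13 + 12·(-7) = 33 + 104 - 84 = 53
|b| = √(121 + 169 + 49) = √339 ≈ 18.4120
comp_b a = 53 / √339 ≈ 2.879

2.879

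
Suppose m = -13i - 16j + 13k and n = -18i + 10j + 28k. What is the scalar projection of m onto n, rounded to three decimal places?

12.602

m · n = (-13)·(-18) + (-16)·10 + 13·28 = 234 - 160 + 364 = 438
|n| = √(324 + 100 + 784) = √1208 ≈ 34.7563
comp_n m = 438 / √1208 ≈ 12.602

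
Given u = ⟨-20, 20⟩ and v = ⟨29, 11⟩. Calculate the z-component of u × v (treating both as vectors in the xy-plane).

-800

(-20)·11 - 20·29 = -220 - 580 = -800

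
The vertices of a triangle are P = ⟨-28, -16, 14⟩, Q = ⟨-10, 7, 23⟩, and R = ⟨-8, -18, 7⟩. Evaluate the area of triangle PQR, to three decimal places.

300.042

PQ = (18, 23, 9),  PR = (20, -2, -7)
i: 23·(-7) - 9·(-2) = -161 - (-18) = -143
j: 9·20 - 18·(-7) = 180 - (-126) = 306
k: 18·(-2) - 23·20 = -36 - 460 = -496
PQ × PR = (-143, 306, -496)
|PQ × PR| = √360101 ≈ 600.0842
area = ½ · 600.0842 ≈ 300.042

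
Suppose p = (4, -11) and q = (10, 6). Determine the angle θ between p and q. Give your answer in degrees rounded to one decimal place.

101.0

p · q = 4·10 + (-11)·6 = 40 - 66 = -26
|p|² = 16 + 121 = 137,  |p| = √137 ≈ 11.704700
|q|² = 100 + 36 = 136,  |q| = √136 ≈ 11.661904
cos θ = -26 / (11.704700 · 11.661904) ≈ -0.19048
θ = arccos(-0.19048) ≈ 101.0°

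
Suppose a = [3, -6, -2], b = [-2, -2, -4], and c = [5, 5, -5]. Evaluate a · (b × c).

270

b × c:
i: (-2)·(-5) - (-4)·5 = 10 - (-20) = 30
j: (-4)·5 - (-2)·(-5) = -20 - 10 = -30
k: (-2)·5 - (-2)·5 = -10 - (-10) = 0
b × c = (30, -30, 0)
a · (b × c) = 3·30 + (-6)·(-30) + (-2)·0 = 90 + 180 + 0 = 270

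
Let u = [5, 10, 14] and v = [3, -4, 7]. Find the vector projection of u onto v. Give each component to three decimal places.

u · v = 5·3 + 10·(-4) + 14·7 = 15 - 40 + 98 = 73
|v|² = 9 + 16 + 49 = 74
proj_v u = (73/74) · (3, -4, 7) ≈ (2.959, -3.946, 6.905)

(2.959, -3.946, 6.905)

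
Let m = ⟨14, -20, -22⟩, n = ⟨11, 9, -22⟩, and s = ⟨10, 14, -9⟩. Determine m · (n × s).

4190

n × s:
i: 9·(-9) - (-22)·14 = -81 - (-308) = 227
j: (-22)·10 - 11·(-9) = -220 - (-99) = -121
k: 11·14 - 9·10 = 154 - 90 = 64
n × s = (227, -121, 64)
m · (n × s) = 14·227 + (-20)·(-121) + (-22)·64 = 3178 + 2420 - 1408 = 4190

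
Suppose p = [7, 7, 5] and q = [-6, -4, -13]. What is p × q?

(-71, 61, 14)

i: 7·(-13) - 5·(-4) = -91 - (-20) = -71
j: 5·(-6) - 7·(-13) = -30 - (-91) = 61
k: 7·(-4) - 7·(-6) = -28 - (-42) = 14
p × q = (-71, 61, 14)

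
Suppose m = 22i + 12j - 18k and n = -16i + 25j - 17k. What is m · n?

m · n = 22·(-16) + 12·25 + (-18)·(-17) = -352 + 300 + 306 = 254

254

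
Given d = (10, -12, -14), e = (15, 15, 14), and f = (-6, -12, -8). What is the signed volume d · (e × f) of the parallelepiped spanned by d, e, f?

e × f:
i: 15·(-8) - 14·(-12) = -120 - (-168) = 48
j: 14·(-6) - 15·(-8) = -84 - (-120) = 36
k: 15·(-12) - 15·(-6) = -180 - (-90) = -90
e × f = (48, 36, -90)
d · (e × f) = 10·48 + (-12)·36 + (-14)·(-90) = 480 - 432 + 1260 = 1308

1308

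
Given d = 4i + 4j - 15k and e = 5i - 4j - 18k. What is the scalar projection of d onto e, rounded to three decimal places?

14.342

d · e = 4·5 + 4·(-4) + (-15)·(-18) = 20 - 16 + 270 = 274
|e| = √(25 + 16 + 324) = √365 ≈ 19.1050
comp_e d = 274 / √365 ≈ 14.342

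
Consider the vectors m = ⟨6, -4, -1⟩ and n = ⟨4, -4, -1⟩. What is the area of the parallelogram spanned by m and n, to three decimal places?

8.246

i: (-4)·(-1) - (-1)·(-4) = 4 - 4 = 0
j: (-1)·4 - 6·(-1) = -4 - (-6) = 2
k: 6·(-4) - (-4)·4 = -24 - (-16) = -8
m × n = (0, 2, -8)
|m × n| = √(0² + 2² + (-8)²) = √68 ≈ 8.2462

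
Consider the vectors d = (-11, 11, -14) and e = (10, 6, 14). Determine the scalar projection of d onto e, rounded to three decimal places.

-13.172

d · e = (-11)·10 + 11·6 + (-14)·14 = -110 + 66 - 196 = -240
|e| = √(100 + 36 + 196) = √332 ≈ 18.2209
comp_e d = -240 / √332 ≈ -13.172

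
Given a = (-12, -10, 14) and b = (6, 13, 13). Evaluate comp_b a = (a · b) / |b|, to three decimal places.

a · b = (-12)·6 + (-10)·13 + 14·13 = -72 - 130 + 182 = -20
|b| = √(36 + 169 + 169) = √374 ≈ 19.3391
comp_b a = -20 / √374 ≈ -1.034

-1.034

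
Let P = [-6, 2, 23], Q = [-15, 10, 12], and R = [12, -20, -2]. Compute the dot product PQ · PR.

PQ = Q − P = (-9, 8, -11)
PR = R − P = (18, -22, -25)
PQ · PR = (-9)·18 + 8·(-22) + (-11)·(-25) = -162 - 176 + 275 = -63

-63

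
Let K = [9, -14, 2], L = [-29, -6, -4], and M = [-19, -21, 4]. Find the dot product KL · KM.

996

KL = L − K = (-38, 8, -6)
KM = M − K = (-28, -7, 2)
KL · KM = (-38)·(-28) + 8·(-7) + (-6)·2 = 1064 - 56 - 12 = 996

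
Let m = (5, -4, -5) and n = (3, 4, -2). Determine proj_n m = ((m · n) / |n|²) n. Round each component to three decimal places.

m · n = 5·3 + (-4)·4 + (-5)·(-2) = 15 - 16 + 10 = 9
|n|² = 9 + 16 + 4 = 29
proj_n m = (9/29) · (3, 4, -2) ≈ (0.931, 1.241, -0.621)

(0.931, 1.241, -0.621)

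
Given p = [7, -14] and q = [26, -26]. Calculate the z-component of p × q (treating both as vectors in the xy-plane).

7·(-26) - (-14)·26 = -182 - (-364) = 182

182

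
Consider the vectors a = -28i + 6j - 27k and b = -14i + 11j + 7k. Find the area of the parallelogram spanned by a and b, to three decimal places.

i: 6·7 - (-27)·11 = 42 - (-297) = 339
j: (-27)·(-14) - (-28)·7 = 378 - (-196) = 574
k: (-28)·11 - 6·(-14) = -308 - (-84) = -224
a × b = (339, 574, -224)
|a × b| = √(339² + 574² + (-224)²) = √494573 ≈ 703.2588

703.259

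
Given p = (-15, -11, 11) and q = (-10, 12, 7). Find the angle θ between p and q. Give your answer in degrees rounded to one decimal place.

p · q = (-15)·(-10) + (-11)·12 + 11·7 = 150 - 132 + 77 = 95
|p|² = 225 + 121 + 121 = 467,  |p| = √467 ≈ 21.610183
|q|² = 100 + 144 + 49 = 293,  |q| = √293 ≈ 17.117243
cos θ = 95 / (21.610183 · 17.117243) ≈ 0.25682
θ = arccos(0.25682) ≈ 75.1°

75.1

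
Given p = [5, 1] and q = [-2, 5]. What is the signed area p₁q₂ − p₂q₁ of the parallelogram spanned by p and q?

27

5·5 - 1·(-2) = 25 - (-2) = 27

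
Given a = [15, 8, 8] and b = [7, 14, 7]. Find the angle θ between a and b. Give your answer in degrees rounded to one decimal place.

32.1

a · b = 15·7 + 8·14 + 8·7 = 105 + 112 + 56 = 273
|a|² = 225 + 64 + 64 = 353,  |a| = √353 ≈ 18.788294
|b|² = 49 + 196 + 49 = 294,  |b| = √294 ≈ 17.146428
cos θ = 273 / (18.788294 · 17.146428) ≈ 0.84743
θ = arccos(0.84743) ≈ 32.1°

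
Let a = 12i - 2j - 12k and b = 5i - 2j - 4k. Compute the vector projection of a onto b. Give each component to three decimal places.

(12.444, -4.978, -9.956)

a · b = 12·5 + (-2)·(-2) + (-12)·(-4) = 60 + 4 + 48 = 112
|b|² = 25 + 4 + 16 = 45
proj_b a = (112/45) · (5, -2, -4) ≈ (12.444, -4.978, -9.956)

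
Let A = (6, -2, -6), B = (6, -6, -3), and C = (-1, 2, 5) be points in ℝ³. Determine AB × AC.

AB = (0, -4, 3)
AC = (-7, 4, 11)
i: (-4)·11 - 3·4 = -44 - 12 = -56
j: 3·(-7) - 0·11 = -21 - 0 = -21
k: 0·4 - (-4)·(-7) = 0 - 28 = -28
AB × AC = (-56, -21, -28)

(-56, -21, -28)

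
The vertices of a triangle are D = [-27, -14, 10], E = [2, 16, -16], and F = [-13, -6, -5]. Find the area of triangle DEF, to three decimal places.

DE = (29, 30, -26),  DF = (14, 8, -15)
i: 30·(-15) - (-26)·8 = -450 - (-208) = -242
j: (-26)·14 - 29·(-15) = -364 - (-435) = 71
k: 29·8 - 30·14 = 232 - 420 = -188
DE × DF = (-242, 71, -188)
|DE × DF| = √98949 ≈ 314.5616
area = ½ · 314.5616 ≈ 157.281

157.281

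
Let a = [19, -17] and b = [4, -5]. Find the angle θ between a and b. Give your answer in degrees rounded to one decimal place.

a · b = 19·4 + (-17)·(-5) = 76 + 85 = 161
|a|² = 361 + 289 = 650,  |a| = √650 ≈ 25.495098
|b|² = 16 + 25 = 41,  |b| = √41 ≈ 6.403124
cos θ = 161 / (25.495098 · 6.403124) ≈ 0.98623
θ = arccos(0.98623) ≈ 9.5°

9.5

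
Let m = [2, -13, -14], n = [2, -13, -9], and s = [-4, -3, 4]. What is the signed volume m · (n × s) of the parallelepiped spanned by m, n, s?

290

n × s:
i: (-13)·4 - (-9)·(-3) = -52 - 27 = -79
j: (-9)·(-4) - 2·4 = 36 - 8 = 28
k: 2·(-3) - (-13)·(-4) = -6 - 52 = -58
n × s = (-79, 28, -58)
m · (n × s) = 2·(-79) + (-13)·28 + (-14)·(-58) = -158 - 364 + 812 = 290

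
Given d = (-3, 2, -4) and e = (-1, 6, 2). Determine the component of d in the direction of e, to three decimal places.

d · e = (-3)·(-1) + 2·6 + (-4)·2 = 3 + 12 - 8 = 7
|e| = √(1 + 36 + 4) = √41 ≈ 6.4031
comp_e d = 7 / √41 ≈ 1.093

1.093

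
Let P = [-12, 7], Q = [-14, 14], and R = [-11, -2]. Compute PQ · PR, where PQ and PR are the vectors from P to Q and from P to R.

PQ = Q − P = (-2, 7)
PR = R − P = (1, -9)
PQ · PR = (-2)·1 + 7·(-9) = -2 - 63 = -65

-65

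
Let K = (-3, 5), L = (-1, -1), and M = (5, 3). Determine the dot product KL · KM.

28

KL = L − K = (2, -6)
KM = M − K = (8, -2)
KL · KM = 2·8 + (-6)·(-2) = 16 + 12 = 28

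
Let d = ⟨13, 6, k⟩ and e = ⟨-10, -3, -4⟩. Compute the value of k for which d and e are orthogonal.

-37

d · e = 13·(-10) + 6·(-3) + k·(-4) = -148 - 4k
Set equal to 0: -4k = 148, so k = -37.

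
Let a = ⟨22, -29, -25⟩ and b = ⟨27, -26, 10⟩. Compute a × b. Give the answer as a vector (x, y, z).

i: (-29)·10 - (-25)·(-26) = -290 - 650 = -940
j: (-25)·27 - 22·10 = -675 - 220 = -895
k: 22·(-26) - (-29)·27 = -572 - (-783) = 211
a × b = (-940, -895, 211)

(-940, -895, 211)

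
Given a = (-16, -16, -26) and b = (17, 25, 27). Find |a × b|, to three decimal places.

i: (-16)·27 - (-26)·25 = -432 - (-650) = 218
j: (-26)·17 - (-16)·27 = -442 - (-432) = -10
k: (-16)·25 - (-16)·17 = -400 - (-272) = -128
a × b = (218, -10, -128)
|a × b| = √(218² + (-10)² + (-128)²) = √64008 ≈ 252.9980

252.998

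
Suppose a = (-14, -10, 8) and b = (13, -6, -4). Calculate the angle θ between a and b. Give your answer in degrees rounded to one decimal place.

a · b = (-14)·13 + (-10)·(-6) + 8·(-4) = -182 + 60 - 32 = -154
|a|² = 196 + 100 + 64 = 360,  |a| = √360 ≈ 18.973666
|b|² = 169 + 36 + 16 = 221,  |b| = √221 ≈ 14.866069
cos θ = -154 / (18.973666 · 14.866069) ≈ -0.54598
θ = arccos(-0.54598) ≈ 123.1°

123.1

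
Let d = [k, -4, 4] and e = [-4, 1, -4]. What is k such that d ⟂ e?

-5

d · e = k·(-4) + (-4)·1 + 4·(-4) = -20 - 4k
Set equal to 0: -4k = 20, so k = -5.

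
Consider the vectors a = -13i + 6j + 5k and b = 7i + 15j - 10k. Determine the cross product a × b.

(-135, -95, -237)

i: 6·(-10) - 5·15 = -60 - 75 = -135
j: 5·7 - (-13)·(-10) = 35 - 130 = -95
k: (-13)·15 - 6·7 = -195 - 42 = -237
a × b = (-135, -95, -237)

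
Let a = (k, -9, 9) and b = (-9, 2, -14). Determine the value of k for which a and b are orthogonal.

-16

a · b = k·(-9) + (-9)·2 + 9·(-14) = -144 - 9k
Set equal to 0: -9k = 144, so k = -16.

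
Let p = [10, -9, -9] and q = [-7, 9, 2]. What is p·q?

p · q = 10·(-7) + (-9)·9 + (-9)·2 = -70 - 81 - 18 = -169

-169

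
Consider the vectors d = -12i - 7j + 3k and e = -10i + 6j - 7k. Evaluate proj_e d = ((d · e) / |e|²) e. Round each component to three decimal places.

d · e = (-12)·(-10) + (-7)·6 + 3·(-7) = 120 - 42 - 21 = 57
|e|² = 100 + 36 + 49 = 185
proj_e d = (57/185) · (-10, 6, -7) ≈ (-3.081, 1.849, -2.157)

(-3.081, 1.849, -2.157)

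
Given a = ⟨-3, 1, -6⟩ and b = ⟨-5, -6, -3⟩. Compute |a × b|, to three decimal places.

49.910

i: 1·(-3) - (-6)·(-6) = -3 - 36 = -39
j: (-6)·(-5) - (-3)·(-3) = 30 - 9 = 21
k: (-3)·(-6) - 1·(-5) = 18 - (-5) = 23
a × b = (-39, 21, 23)
|a × b| = √((-39)² + 21² + 23²) = √2491 ≈ 49.9099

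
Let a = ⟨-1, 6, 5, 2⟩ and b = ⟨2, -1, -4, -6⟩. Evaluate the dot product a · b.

-40

a · b = (-1)·2 + 6·(-1) + 5·(-4) + 2·(-6) = -2 - 6 - 20 - 12 = -40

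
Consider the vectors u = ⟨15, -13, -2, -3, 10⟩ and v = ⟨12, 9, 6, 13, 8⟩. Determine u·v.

u · v = 15·12 + (-13)·9 + (-2)·6 + (-3)·13 + 10·8 = 180 - 117 - 12 - 39 + 80 = 92

92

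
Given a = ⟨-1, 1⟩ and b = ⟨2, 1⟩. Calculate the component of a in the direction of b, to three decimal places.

a · b = (-1)·2 + 1·1 = -2 + 1 = -1
|b| = √(4 + 1) = √5 ≈ 2.2361
comp_b a = -1 / √5 ≈ -0.447

-0.447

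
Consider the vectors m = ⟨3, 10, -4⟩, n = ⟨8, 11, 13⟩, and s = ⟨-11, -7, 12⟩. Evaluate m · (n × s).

-1981

n × s:
i: 11·12 - 13·(-7) = 132 - (-91) = 223
j: 13·(-11) - 8·12 = -143 - 96 = -239
k: 8·(-7) - 11·(-11) = -56 - (-121) = 65
n × s = (223, -239, 65)
m · (n × s) = 3·223 + 10·(-239) + (-4)·65 = 669 - 2390 - 260 = -1981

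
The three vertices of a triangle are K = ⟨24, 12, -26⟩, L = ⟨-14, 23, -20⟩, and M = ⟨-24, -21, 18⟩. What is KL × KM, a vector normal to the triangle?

KL = (-38, 11, 6)
KM = (-48, -33, 44)
i: 11·44 - 6·(-33) = 484 - (-198) = 682
j: 6·(-48) - (-38)·44 = -288 - (-1672) = 1384
k: (-38)·(-33) - 11·(-48) = 1254 - (-528) = 1782
KL × KM = (682, 1384, 1782)

(682, 1384, 1782)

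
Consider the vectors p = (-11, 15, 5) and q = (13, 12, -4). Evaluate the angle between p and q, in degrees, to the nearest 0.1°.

87.2

p · q = (-11)·13 + 15·12 + 5·(-4) = -143 + 180 - 20 = 17
|p|² = 121 + 225 + 25 = 371,  |p| = √371 ≈ 19.261360
|q|² = 169 + 144 + 16 = 329,  |q| = √329 ≈ 18.138357
cos θ = 17 / (19.261360 · 18.138357) ≈ 0.04866
θ = arccos(0.04866) ≈ 87.2°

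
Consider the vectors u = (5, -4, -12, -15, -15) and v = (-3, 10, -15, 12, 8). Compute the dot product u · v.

-175

u · v = 5·(-3) + (-4)·10 + (-12)·(-15) + (-15)·12 + (-15)·8 = -15 - 40 + 180 - 180 - 120 = -175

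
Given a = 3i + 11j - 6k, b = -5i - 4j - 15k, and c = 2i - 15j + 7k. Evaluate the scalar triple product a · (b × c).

-1202

b × c:
i: (-4)·7 - (-15)·(-15) = -28 - 225 = -253
j: (-15)·2 - (-5)·7 = -30 - (-35) = 5
k: (-5)·(-15) - (-4)·2 = 75 - (-8) = 83
b × c = (-253, 5, 83)
a · (b × c) = 3·(-253) + 11·5 + (-6)·83 = -759 + 55 - 498 = -1202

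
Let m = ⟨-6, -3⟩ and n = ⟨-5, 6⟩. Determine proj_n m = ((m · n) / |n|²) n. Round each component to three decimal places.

m · n = (-6)·(-5) + (-3)·6 = 30 - 18 = 12
|n|² = 25 + 36 = 61
proj_n m = (12/61) · (-5, 6) ≈ (-0.984, 1.180)

(-0.984, 1.180)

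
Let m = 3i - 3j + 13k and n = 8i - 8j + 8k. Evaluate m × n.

(80, 80, 0)

i: (-3)·8 - 13·(-8) = -24 - (-104) = 80
j: 13·8 - 3·8 = 104 - 24 = 80
k: 3·(-8) - (-3)·8 = -24 - (-24) = 0
m × n = (80, 80, 0)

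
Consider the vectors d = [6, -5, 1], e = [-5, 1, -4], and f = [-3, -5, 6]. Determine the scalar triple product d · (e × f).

e × f:
i: 1·6 - (-4)·(-5) = 6 - 20 = -14
j: (-4)·(-3) - (-5)·6 = 12 - (-30) = 42
k: (-5)·(-5) - 1·(-3) = 25 - (-3) = 28
e × f = (-14, 42, 28)
d · (e × f) = 6·(-14) + (-5)·42 + 1·28 = -84 - 210 + 28 = -266

-266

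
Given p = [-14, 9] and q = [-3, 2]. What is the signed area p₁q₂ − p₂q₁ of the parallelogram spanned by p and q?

(-14)·2 - 9·(-3) = -28 - (-27) = -1

-1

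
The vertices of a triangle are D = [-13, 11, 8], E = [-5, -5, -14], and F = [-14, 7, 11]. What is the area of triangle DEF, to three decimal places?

72.118

DE = (8, -16, -22),  DF = (-1, -4, 3)
i: (-16)·3 - (-22)·(-4) = -48 - 88 = -136
j: (-22)·(-1) - 8·3 = 22 - 24 = -2
k: 8·(-4) - (-16)·(-1) = -32 - 16 = -48
DE × DF = (-136, -2, -48)
|DE × DF| = √20804 ≈ 144.2359
area = ½ · 144.2359 ≈ 72.118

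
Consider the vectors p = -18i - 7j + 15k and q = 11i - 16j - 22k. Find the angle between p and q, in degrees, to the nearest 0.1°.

125.4

p · q = (-18)·11 + (-7)·(-16) + 15·(-22) = -198 + 112 - 330 = -416
|p|² = 324 + 49 + 225 = 598,  |p| = √598 ≈ 24.454039
|q|² = 121 + 256 + 484 = 861,  |q| = √861 ≈ 29.342802
cos θ = -416 / (24.454039 · 29.342802) ≈ -0.57975
θ = arccos(-0.57975) ≈ 125.4°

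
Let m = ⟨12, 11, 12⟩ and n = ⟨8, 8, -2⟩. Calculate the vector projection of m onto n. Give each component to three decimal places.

m · n = 12·8 + 11·8 + 12·(-2) = 96 + 88 - 24 = 160
|n|² = 64 + 64 + 4 = 132
proj_n m = (160/132) · (8, 8, -2) ≈ (9.697, 9.697, -2.424)

(9.697, 9.697, -2.424)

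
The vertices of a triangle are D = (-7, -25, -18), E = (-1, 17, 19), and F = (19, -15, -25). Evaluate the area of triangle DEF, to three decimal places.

792.770

DE = (6, 42, 37),  DF = (26, 10, -7)
i: 42·(-7) - 37·10 = -294 - 370 = -664
j: 37·26 - 6·(-7) = 962 - (-42) = 1004
k: 6·10 - 42·26 = 60 - 1092 = -1032
DE × DF = (-664, 1004, -1032)
|DE × DF| = √2513936 ≈ 1585.5397
area = ½ · 1585.5397 ≈ 792.770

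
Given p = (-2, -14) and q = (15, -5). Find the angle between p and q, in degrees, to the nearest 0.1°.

79.7

p · q = (-2)·15 + (-14)·(-5) = -30 + 70 = 40
|p|² = 4 + 196 = 200,  |p| = √200 ≈ 14.142136
|q|² = 225 + 25 = 250,  |q| = √250 ≈ 15.811388
cos θ = 40 / (14.142136 · 15.811388) ≈ 0.17889
θ = arccos(0.17889) ≈ 79.7°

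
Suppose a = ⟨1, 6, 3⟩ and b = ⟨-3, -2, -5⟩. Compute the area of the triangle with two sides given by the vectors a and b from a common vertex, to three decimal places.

14.560

i: 6·(-5) - 3·(-2) = -30 - (-6) = -24
j: 3·(-3) - 1·(-5) = -9 - (-5) = -4
k: 1·(-2) - 6·(-3) = -2 - (-18) = 16
a × b = (-24, -4, 16)
|a × b| = √((-24)² + (-4)² + 16²) = √848 ≈ 29.1204
area = ½ · 29.1204 ≈ 14.560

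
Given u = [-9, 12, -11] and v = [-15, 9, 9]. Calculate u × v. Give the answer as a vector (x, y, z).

i: 12·9 - (-11)·9 = 108 - (-99) = 207
j: (-11)·(-15) - (-9)·9 = 165 - (-81) = 246
k: (-9)·9 - 12·(-15) = -81 - (-180) = 99
u × v = (207, 246, 99)

(207, 246, 99)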